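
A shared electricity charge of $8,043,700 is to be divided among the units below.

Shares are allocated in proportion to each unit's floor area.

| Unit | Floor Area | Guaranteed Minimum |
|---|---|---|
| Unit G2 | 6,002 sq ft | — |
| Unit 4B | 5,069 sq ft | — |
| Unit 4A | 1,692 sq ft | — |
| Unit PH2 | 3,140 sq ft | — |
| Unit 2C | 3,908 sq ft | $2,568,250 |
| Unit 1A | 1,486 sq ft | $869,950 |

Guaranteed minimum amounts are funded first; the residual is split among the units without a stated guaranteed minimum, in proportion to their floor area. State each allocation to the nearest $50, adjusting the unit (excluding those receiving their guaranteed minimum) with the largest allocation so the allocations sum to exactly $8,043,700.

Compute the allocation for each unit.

Unit G2: $1,738,150 · Unit 4B: $1,468,000 · Unit 4A: $490,000 · Unit PH2: $909,350 · Unit 2C: $2,568,250 · Unit 1A: $869,950

Fund the minimums — Unit 2C $2,568,250; Unit 1A $869,950. Residual $4,605,500.
Residual split over remaining floor area 15,903: Unit G2 1,738,175.88 → $1,738,200; Unit 4B 1,467,979.60 → $1,468,000; Unit 4A 490,002.26 → $490,000; Unit PH2 909,342.26 → $909,350.
Rounding difference −$50 applied to Unit G2 → $1,738,150.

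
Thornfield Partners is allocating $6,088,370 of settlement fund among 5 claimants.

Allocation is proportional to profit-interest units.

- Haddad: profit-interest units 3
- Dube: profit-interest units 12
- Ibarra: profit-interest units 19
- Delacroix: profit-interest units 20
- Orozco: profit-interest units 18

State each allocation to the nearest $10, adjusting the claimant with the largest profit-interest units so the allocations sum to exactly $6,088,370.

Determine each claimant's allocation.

Haddad: $253,680 | Dube: $1,014,730 | Ibarra: $1,606,650 | Delacroix: $1,691,220 | Orozco: $1,522,090

Combined profit-interest units = 72.
Unrounded shares: Haddad 3/72 × $6,088,370 = 253,682.08; Dube 12/72 × $6,088,370 = 1,014,728.33; Ibarra 19/72 × $6,088,370 = 1,606,653.19; Delacroix 20/72 × $6,088,370 = 1,691,213.89; Orozco 18/72 × $6,088,370 = 1,522,092.50.
At nearest $10: Haddad $253,680; Dube $1,014,730; Ibarra $1,606,650; Delacroix $1,691,210; Orozco $1,522,090. Sum = $6,088,360.
Difference $6,088,370 − $6,088,360 = +$10 applied to largest profit-interest units (Delacroix): Delacroix becomes $1,691,220.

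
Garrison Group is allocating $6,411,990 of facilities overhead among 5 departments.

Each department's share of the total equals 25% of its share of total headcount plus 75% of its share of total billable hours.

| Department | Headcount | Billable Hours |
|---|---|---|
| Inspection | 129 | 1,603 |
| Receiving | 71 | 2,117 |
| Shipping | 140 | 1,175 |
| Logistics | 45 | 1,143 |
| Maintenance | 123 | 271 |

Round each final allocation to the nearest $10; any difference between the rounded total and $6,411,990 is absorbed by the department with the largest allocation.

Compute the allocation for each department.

Inspection: $1,628,940 | Receiving: $1,837,700 | Shipping: $1,337,410 | Logistics: $1,013,240 | Maintenance: $594,700

Totals — headcount 508, billable hours 6,309.
Composite weights (25% headcount + 75% billable hours): Inspection 0.2540; Receiving 0.2866; Shipping 0.2086; Logistics 0.1580; Maintenance 0.0927.
Raw shares: Inspection 1,628,936.28; Receiving 1,837,709.89; Shipping 1,337,406.75; Logistics 1,013,241.82; Maintenance 594,695.26.
At nearest $10: Inspection $1,628,940; Receiving $1,837,710; Shipping $1,337,410; Logistics $1,013,240; Maintenance $594,700. Sum = $6,412,000.
Difference $6,411,990 − $6,412,000 = −$10 applied to largest allocation (Receiving): Receiving becomes $1,837,700.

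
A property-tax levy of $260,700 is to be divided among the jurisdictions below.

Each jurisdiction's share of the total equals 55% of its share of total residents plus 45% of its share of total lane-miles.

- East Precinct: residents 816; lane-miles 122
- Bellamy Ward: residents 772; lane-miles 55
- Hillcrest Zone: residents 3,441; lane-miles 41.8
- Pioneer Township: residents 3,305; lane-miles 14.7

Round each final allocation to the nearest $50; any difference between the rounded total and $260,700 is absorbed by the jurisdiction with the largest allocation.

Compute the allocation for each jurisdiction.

East Precinct: $75,350 · Bellamy Ward: $40,900 · Hillcrest Zone: $80,200 · Pioneer Township: $64,250

Totals — residents 8,334, lane-miles 233.5.
Blended shares (55% residents + 45% lane-miles): East Precinct 0.2890; Bellamy Ward 0.1569; Hillcrest Zone 0.3076; Pioneer Township 0.2464.
Raw shares: East Precinct 75,334.34; Bellamy Ward 40,915.21; Hillcrest Zone 80,202.94; Pioneer Township 64,247.51.
Rounded to nearest $50: East Precinct $75,350; Bellamy Ward $40,900; Hillcrest Zone $80,200; Pioneer Township $64,250. Sum = $260,700.
Rounded total matches; no reconciliation needed.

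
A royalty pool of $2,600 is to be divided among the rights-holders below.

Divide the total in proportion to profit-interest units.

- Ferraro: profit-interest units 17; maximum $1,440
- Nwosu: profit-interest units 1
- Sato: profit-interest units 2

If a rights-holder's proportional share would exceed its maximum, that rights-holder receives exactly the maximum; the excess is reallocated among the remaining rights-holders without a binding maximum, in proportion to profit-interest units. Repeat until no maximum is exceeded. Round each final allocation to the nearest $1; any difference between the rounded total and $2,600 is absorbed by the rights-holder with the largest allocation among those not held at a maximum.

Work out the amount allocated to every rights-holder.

Ferraro: $1,440 | Nwosu: $387 | Sato: $773

Combined profit-interest units = 20.
Unconstrained shares: Ferraro 2,210.00; Nwosu 130.00; Sato 260.00.
Cap binds for Ferraro ($1,440); remaining pool $1,160 reallocated over remaining profit-interest units 3.
Redistributed shares: Nwosu 386.67 → $387; Sato 773.33 → $773.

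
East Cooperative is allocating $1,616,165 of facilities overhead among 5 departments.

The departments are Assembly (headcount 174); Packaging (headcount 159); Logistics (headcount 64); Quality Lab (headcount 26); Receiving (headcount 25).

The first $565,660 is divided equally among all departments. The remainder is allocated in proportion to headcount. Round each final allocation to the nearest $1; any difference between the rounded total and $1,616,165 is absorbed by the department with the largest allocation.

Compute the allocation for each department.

$565,660 shared equally gives $113,132 per department.
Remainder $1,050,505 by headcount (total 448): Assembly 408,008.64 → $408,009; Packaging 372,835.48 → $372,835; Logistics 150,072.14 → $150,072; Quality Lab 60,966.81 → $60,967; Receiving 58,621.93 → $58,622.
Totals: Assembly $113,132 + $408,009 = $521,141; Packaging $113,132 + $372,835 = $485,967; Logistics $113,132 + $150,072 = $263,204; Quality Lab $113,132 + $60,967 = $174,099; Receiving $113,132 + $58,622 = $171,754.

Assembly: $521,141 | Packaging: $485,967 | Logistics: $263,204 | Quality Lab: $174,099 | Receiving: $171,754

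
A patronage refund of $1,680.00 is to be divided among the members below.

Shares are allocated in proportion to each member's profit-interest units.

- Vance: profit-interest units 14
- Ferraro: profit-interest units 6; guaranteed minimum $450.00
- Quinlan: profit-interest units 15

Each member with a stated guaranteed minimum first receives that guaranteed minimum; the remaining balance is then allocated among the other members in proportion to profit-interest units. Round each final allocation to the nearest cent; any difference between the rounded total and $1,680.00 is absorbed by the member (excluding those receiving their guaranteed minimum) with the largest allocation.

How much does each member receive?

Minimums first: Ferraro $450.00. Residual $1,230.00.
Residual split over remaining profit-interest units 29: Vance 593.7931 → $593.79; Quinlan 636.2069 → $636.21.

Vance: $593.79 · Ferraro: $450.00 · Quinlan: $636.21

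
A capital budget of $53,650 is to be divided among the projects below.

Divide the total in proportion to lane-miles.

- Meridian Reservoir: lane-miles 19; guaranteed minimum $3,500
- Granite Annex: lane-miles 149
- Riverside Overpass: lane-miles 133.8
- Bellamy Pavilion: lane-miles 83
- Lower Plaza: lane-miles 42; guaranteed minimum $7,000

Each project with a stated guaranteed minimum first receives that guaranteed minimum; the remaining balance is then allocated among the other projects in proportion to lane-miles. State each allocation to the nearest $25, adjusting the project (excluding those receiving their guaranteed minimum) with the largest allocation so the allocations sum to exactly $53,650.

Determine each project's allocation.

Minimums first: Meridian Reservoir $3,500; Lower Plaza $7,000. Residual $43,150.
Residual split over remaining lane-miles 365.8: Granite Annex 17,576.13 → $17,575; Riverside Overpass 15,783.13 → $15,775; Bellamy Pavilion 9,790.73 → $9,800.

Meridian Reservoir: $3,500 · Granite Annex: $17,575 · Riverside Overpass: $15,775 · Bellamy Pavilion: $9,800 · Lower Plaza: $7,000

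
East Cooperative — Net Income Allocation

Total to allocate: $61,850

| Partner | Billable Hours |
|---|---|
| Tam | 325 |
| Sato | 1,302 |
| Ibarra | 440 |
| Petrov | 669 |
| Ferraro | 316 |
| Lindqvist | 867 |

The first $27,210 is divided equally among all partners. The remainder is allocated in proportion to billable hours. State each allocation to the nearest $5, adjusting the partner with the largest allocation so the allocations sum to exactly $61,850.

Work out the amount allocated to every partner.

Equal tier: $27,210 ÷ 6 = $4,535 apiece.
Remainder $34,640 by billable hours (total 3,919): Tam 2,872.67 → $2,875; Sato 11,508.36 → $11,510; Ibarra 3,889.16 → $3,890; Petrov 5,913.28 → $5,915; Ferraro 2,793.12 → $2,795; Lindqvist 7,663.40 → $7,665.
Rounding difference −$10 on remainder applied to Sato.
Totals: Tam $4,535 + $2,875 = $7,410; Sato $4,535 + $11,500 = $16,035; Ibarra $4,535 + $3,890 = $8,425; Petrov $4,535 + $5,915 = $10,450; Ferraro $4,535 + $2,795 = $7,330; Lindqvist $4,535 + $7,665 = $12,200.

Tam: $7,410 | Sato: $16,035 | Ibarra: $8,425 | Petrov: $10,450 | Ferraro: $7,330 | Lindqvist: $12,200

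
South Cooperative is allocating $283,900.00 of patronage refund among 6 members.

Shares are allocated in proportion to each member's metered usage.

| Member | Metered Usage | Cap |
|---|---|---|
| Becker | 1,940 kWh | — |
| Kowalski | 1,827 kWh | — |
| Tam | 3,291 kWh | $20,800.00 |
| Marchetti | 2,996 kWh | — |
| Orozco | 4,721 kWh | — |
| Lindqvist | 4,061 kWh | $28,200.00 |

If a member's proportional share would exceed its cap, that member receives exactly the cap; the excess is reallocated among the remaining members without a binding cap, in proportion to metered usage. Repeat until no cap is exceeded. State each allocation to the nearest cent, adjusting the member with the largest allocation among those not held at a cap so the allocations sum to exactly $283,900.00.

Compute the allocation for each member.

Becker: $39,681.82 | Kowalski: $37,370.45 | Tam: $20,800.00 | Marchetti: $61,281.82 | Orozco: $96,565.91 | Lindqvist: $28,200.00

Total metered usage = 18,836.
Unconstrained shares: Becker 29,240.0722; Kowalski 27,536.9134; Tam 49,602.6173; Marchetti 45,156.3177; Orozco 71,155.8664; Lindqvist 61,208.2130.
Held at cap: Tam ($20,800.00), Lindqvist ($28,200.00); remaining pool $234,900.00 reallocated over remaining metered usage 11,484.
Redistributed shares: Becker 39,681.8182 → $39,681.82; Kowalski 37,370.4545 → $37,370.45; Marchetti 61,281.8182 → $61,281.82; Orozco 96,565.9091 → $96,565.91.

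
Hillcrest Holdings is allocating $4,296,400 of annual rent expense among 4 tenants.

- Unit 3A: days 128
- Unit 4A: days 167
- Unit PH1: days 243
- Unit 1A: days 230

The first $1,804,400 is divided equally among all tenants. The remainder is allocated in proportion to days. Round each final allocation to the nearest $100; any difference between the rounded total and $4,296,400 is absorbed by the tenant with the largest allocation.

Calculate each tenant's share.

$1,804,400 shared equally gives $451,100 per tenant.
Remainder $2,492,000 by days (total 768): Unit 3A 415,333.33 → $415,300; Unit 4A 541,880.21 → $541,900; Unit PH1 788,484.38 → $788,500; Unit 1A 746,302.08 → $746,300.
Totals: Unit 3A $451,100 + $415,300 = $866,400; Unit 4A $451,100 + $541,900 = $993,000; Unit PH1 $451,100 + $788,500 = $1,239,600; Unit 1A $451,100 + $746,300 = $1,197,400.

Unit 3A: $866,400; Unit 4A: $993,000; Unit PH1: $1,239,600; Unit 1A: $1,197,400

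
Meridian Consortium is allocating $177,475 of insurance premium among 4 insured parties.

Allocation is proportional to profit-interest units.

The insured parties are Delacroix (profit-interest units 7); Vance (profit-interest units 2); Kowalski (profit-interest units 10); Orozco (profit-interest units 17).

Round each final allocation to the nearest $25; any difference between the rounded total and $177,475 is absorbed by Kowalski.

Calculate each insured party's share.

Total profit-interest units = 36.
Unrounded shares: Delacroix 7/36 × $177,475 = 34,509.03; Vance 2/36 × $177,475 = 9,859.72; Kowalski 10/36 × $177,475 = 49,298.61; Orozco 17/36 × $177,475 = 83,807.64.
Rounded to nearest $25: Delacroix $34,500; Vance $9,850; Kowalski $49,300; Orozco $83,800. Sum = $177,450.
Difference $177,475 − $177,450 = +$25 applied to Kowalski: Kowalski becomes $49,325.

Delacroix: $34,500 | Vance: $9,850 | Kowalski: $49,325 | Orozco: $83,800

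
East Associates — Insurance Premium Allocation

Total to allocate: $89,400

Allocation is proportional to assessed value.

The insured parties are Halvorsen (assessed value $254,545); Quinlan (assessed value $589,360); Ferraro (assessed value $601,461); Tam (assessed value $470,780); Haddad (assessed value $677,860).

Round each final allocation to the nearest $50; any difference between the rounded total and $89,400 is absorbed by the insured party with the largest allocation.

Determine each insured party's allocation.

Halvorsen: $8,750; Quinlan: $20,300; Ferraro: $20,750; Tam: $16,200; Haddad: $23,400

Assessed value total: 2,594,006.
Raw shares: Halvorsen 254,545/2,594,006 × $89,400 = 8,772.66; Quinlan 589,360/2,594,006 × $89,400 = 20,311.74; Ferraro 601,461/2,594,006 × $89,400 = 20,728.79; Tam 470,780/2,594,006 × $89,400 = 16,224.99; Haddad 677,860/2,594,006 × $89,400 = 23,361.81.
At nearest $50: Halvorsen $8,750; Quinlan $20,300; Ferraro $20,750; Tam $16,200; Haddad $23,350. Sum = $89,350.
Difference $89,400 − $89,350 = +$50 applied to largest allocation (Haddad): Haddad becomes $23,400.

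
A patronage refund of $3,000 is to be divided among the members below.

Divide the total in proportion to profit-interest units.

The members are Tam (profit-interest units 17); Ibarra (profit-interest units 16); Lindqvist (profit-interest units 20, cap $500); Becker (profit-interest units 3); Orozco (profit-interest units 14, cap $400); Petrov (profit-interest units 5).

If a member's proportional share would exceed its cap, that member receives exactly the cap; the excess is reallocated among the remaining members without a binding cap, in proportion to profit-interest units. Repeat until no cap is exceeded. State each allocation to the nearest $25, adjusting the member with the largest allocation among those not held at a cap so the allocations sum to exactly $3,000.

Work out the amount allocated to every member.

Tam: $875 | Ibarra: $825 | Lindqvist: $500 | Becker: $150 | Orozco: $400 | Petrov: $250

Profit-interest units total: 75.
Pro-rata shares before constraints: Tam 680.00; Ibarra 640.00; Lindqvist 800.00; Becker 120.00; Orozco 560.00; Petrov 200.00.
Capped: Lindqvist ($500), Orozco ($400); balance $2,100 reallocated over remaining profit-interest units 41.
Remaining shares: Tam 870.73 → $875; Ibarra 819.51 → $825; Becker 153.66 → $150; Petrov 256.10 → $250.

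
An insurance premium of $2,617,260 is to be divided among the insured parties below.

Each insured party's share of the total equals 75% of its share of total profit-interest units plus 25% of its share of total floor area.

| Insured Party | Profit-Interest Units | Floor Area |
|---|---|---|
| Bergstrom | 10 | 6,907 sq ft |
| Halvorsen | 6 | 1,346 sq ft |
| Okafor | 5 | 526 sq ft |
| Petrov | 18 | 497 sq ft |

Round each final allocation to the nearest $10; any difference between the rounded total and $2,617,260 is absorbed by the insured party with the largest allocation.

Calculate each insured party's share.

Bergstrom: $990,530 | Halvorsen: $396,940 | Okafor: $288,760 | Petrov: $941,030

Totals — profit-interest units 39, floor area 9,276.
Blended shares (75% profit-interest units + 25% floor area): Bergstrom 0.3785; Halvorsen 0.1517; Okafor 0.1103; Petrov 0.3595.
Proportional shares: Bergstrom 990,528.56; Halvorsen 396,936.34; Okafor 288,762.86; Petrov 941,032.24.
Rounded to nearest $10: Bergstrom $990,530; Halvorsen $396,940; Okafor $288,760; Petrov $941,030. Sum = $2,617,260.
No rounding difference to absorb.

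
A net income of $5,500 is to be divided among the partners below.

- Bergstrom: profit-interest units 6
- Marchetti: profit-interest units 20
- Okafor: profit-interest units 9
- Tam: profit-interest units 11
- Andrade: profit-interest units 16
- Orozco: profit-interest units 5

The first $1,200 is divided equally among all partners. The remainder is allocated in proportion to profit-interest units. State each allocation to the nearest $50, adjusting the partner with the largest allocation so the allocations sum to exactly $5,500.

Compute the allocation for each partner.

$1,200 shared equally gives $200 per partner.
Remainder $4,300 by profit-interest units (total 67): Bergstrom 385.07 → $400; Marchetti 1,283.58 → $1,300; Okafor 577.61 → $600; Tam 705.97 → $700; Andrade 1,026.87 → $1,050; Orozco 320.90 → $300.
Rounding difference −$50 on remainder applied to Marchetti.
Totals: Bergstrom $200 + $400 = $600; Marchetti $200 + $1,250 = $1,450; Okafor $200 + $600 = $800; Tam $200 + $700 = $900; Andrade $200 + $1,050 = $1,250; Orozco $200 + $300 = $500.

Bergstrom: $600 · Marchetti: $1,450 · Okafor: $800 · Tam: $900 · Andrade: $1,250 · Orozco: $500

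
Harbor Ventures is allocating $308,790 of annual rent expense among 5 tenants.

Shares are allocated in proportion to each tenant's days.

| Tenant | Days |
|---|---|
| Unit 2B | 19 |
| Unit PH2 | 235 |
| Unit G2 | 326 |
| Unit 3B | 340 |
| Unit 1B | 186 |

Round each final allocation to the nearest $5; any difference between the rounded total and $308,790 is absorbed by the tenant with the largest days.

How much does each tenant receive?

Unit 2B: $5,305; Unit PH2: $65,610; Unit G2: $91,020; Unit 3B: $94,925; Unit 1B: $51,930

Total days = 19 + 235 + 326 + 340 + 186 = 1,106.
Pro-rata amounts: Unit 2B 5,304.71; Unit PH2 65,610.90; Unit G2 91,017.67; Unit 3B 94,926.40; Unit 1B 51,930.33.
At nearest $5: Unit 2B $5,305; Unit PH2 $65,610; Unit G2 $91,020; Unit 3B $94,925; Unit 1B $51,930. Sum = $308,790.
No rounding difference to absorb.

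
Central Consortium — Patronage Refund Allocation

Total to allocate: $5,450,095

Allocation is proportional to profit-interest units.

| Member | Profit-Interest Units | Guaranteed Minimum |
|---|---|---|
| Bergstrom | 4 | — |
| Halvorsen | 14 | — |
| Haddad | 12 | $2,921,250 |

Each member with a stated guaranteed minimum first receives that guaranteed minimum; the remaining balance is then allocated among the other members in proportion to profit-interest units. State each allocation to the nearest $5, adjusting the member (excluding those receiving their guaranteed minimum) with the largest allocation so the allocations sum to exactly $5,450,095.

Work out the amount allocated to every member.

Bergstrom: $561,965 · Halvorsen: $1,966,880 · Haddad: $2,921,250

Fund the minimums — Haddad $2,921,250. Residual $2,528,845.
Residual split over remaining profit-interest units 18: Bergstrom 561,965.56 → $561,965; Halvorsen 1,966,879.44 → $1,966,880.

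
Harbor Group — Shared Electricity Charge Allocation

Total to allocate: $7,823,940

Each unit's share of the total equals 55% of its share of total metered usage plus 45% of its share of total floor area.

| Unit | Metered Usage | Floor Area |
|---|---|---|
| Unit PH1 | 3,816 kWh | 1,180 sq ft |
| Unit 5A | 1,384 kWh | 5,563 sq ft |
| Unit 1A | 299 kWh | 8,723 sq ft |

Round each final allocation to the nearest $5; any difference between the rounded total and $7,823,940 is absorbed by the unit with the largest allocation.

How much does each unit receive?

Metered usage total 5,499; floor area total 15,466.
Composite weights (55% metered usage + 45% floor area): Unit PH1 0.4160; Unit 5A 0.3003; Unit 1A 0.2837.
Raw shares: Unit PH1 3,254,780.72; Unit 5A 2,349,424.90; Unit 1A 2,219,734.39.
At nearest $5: Unit PH1 $3,254,780; Unit 5A $2,349,425; Unit 1A $2,219,735. Sum = $7,823,940.
Rounded total matches; no reconciliation needed.

Unit PH1: $3,254,780 | Unit 5A: $2,349,425 | Unit 1A: $2,219,735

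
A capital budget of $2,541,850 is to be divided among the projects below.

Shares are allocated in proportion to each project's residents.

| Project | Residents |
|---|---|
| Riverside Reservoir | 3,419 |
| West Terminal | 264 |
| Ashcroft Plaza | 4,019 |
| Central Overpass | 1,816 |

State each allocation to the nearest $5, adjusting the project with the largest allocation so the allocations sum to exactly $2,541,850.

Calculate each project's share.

Riverside Reservoir: $913,070 · West Terminal: $70,505 · Ashcroft Plaza: $1,073,300 · Central Overpass: $484,975

Combined residents = 9,518.
Pro-rata amounts: Riverside Reservoir 3,419/9,518 × $2,541,850 = 913,068.41; West Terminal 264/9,518 × $2,541,850 = 70,503.09; Ashcroft Plaza 4,019/9,518 × $2,541,850 = 1,073,302.71; Central Overpass 1,816/9,518 × $2,541,850 = 484,975.79.
After rounding ($5): Riverside Reservoir $913,070; West Terminal $70,505; Ashcroft Plaza $1,073,305; Central Overpass $484,975. Sum = $2,541,855.
Difference $2,541,850 − $2,541,855 = −$5 applied to largest allocation (Ashcroft Plaza): Ashcroft Plaza becomes $1,073,300.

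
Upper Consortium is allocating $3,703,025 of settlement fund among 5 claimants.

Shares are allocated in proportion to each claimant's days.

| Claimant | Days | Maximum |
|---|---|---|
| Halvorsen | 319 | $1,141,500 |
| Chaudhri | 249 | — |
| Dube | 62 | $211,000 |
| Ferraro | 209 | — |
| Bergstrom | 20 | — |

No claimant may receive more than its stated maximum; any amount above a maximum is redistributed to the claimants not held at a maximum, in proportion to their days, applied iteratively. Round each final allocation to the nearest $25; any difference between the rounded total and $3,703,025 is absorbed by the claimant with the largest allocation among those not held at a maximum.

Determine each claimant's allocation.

Sum of days: 859.
Proportional shares (ignoring caps): Halvorsen 1,375,162.95; Chaudhri 1,073,403.06; Dube 267,273.05; Ferraro 900,968.83; Bergstrom 86,217.11.
Cap binds for Halvorsen ($1,141,500), Dube ($211,000); balance $2,350,525 reallocated over remaining days 478.
Remaining shares: Chaudhri 1,224,436.66 → $1,224,425; Ferraro 1,027,740.01 → $1,027,750; Bergstrom 98,348.33 → $98,350.

Halvorsen: $1,141,500 | Chaudhri: $1,224,425 | Dube: $211,000 | Ferraro: $1,027,750 | Bergstrom: $98,350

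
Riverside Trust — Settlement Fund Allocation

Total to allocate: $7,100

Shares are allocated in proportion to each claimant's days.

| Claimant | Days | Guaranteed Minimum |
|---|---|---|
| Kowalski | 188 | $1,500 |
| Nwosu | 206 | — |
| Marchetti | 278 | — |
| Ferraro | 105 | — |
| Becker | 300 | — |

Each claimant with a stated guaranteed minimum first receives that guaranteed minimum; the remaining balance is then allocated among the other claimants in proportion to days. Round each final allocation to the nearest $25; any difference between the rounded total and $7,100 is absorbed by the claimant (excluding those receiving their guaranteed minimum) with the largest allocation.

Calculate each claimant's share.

Minimums first: Kowalski $1,500. Balance $5,600.
Balance split over remaining days 889: Nwosu 1,297.64 → $1,300; Marchetti 1,751.18 → $1,750; Ferraro 661.42 → $650; Becker 1,889.76 → $1,900.

Kowalski: $1,500; Nwosu: $1,300; Marchetti: $1,750; Ferraro: $650; Becker: $1,900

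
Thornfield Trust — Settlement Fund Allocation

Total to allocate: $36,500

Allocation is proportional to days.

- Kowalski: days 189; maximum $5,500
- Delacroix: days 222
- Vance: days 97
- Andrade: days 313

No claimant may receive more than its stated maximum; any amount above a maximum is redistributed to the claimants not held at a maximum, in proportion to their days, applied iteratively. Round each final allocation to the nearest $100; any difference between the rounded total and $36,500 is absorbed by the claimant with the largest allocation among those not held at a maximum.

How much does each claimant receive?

Days total: 821.
Proportional shares (ignoring caps): Kowalski 8,402.56; Delacroix 9,869.67; Vance 4,312.42; Andrade 13,915.35.
Cap binds for Kowalski ($5,500); balance $31,000 reallocated over remaining days 632.
Shares after redistribution: Delacroix 10,889.24 → $10,900; Vance 4,757.91 → $4,800; Andrade 15,352.85 → $15,400.
Rounding difference −$100 applied to Andrade → $15,300.

Kowalski: $5,500 · Delacroix: $10,900 · Vance: $4,800 · Andrade: $15,300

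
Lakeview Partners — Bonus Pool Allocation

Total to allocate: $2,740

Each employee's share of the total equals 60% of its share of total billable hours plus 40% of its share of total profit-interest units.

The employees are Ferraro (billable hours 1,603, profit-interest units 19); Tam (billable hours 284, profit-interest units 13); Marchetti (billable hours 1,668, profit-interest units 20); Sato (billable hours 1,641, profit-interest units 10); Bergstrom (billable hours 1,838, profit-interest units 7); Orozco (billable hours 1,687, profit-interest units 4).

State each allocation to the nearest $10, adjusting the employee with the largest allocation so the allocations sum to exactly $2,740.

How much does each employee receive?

Ferraro: $590 · Tam: $250 · Marchetti: $610 · Sato: $460 · Bergstrom: $450 · Orozco: $380

Totals — billable hours 8,721, profit-interest units 73.
Combined weights (60% billable hours + 40% profit-interest units): Ferraro 0.2144; Tam 0.0908; Marchetti 0.2243; Sato 0.1677; Bergstrom 0.1648; Orozco 0.1380.
Proportional shares: Ferraro 587.44; Tam 248.72; Marchetti 614.71; Sato 459.48; Bergstrom 451.58; Orozco 378.07.
Rounded to nearest $10: Ferraro $590; Tam $250; Marchetti $610; Sato $460; Bergstrom $450; Orozco $380. Sum = $2,740.
Sum already equals the total — no adjustment.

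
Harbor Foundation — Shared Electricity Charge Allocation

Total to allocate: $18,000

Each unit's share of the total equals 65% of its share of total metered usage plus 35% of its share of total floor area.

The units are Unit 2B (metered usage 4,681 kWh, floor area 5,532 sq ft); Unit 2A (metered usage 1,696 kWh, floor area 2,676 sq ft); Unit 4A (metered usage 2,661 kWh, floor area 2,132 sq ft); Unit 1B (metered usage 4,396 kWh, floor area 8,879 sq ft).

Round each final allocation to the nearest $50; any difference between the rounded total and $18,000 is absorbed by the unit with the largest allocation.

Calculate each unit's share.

Totals — metered usage 13,434, floor area 19,219.
Composite weights (65% metered usage + 35% floor area): Unit 2B 0.3272; Unit 2A 0.1308; Unit 4A 0.1676; Unit 1B 0.3744.
Pro-rata amounts: Unit 2B 5,890.19; Unit 2A 2,354.28; Unit 4A 3,016.40; Unit 1B 6,739.13.
Rounded to nearest $50: Unit 2B $5,900; Unit 2A $2,350; Unit 4A $3,000; Unit 1B $6,750. Sum = $18,000.
No rounding difference to absorb.

Unit 2B: $5,900; Unit 2A: $2,350; Unit 4A: $3,000; Unit 1B: $6,750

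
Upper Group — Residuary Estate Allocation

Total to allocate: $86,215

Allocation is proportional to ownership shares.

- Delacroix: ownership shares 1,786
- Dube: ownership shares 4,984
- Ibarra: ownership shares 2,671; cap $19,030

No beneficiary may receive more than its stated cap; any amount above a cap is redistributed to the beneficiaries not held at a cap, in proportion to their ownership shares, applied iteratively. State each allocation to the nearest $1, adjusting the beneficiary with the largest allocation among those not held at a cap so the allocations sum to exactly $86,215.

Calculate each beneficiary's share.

Delacroix: $17,724; Dube: $49,461; Ibarra: $19,030

Total ownership shares = 9,441.
Unconstrained shares: Delacroix 16,309.71; Dube 45,513.78; Ibarra 24,391.51.
Capped: Ibarra ($19,030); remaining pool $67,185 reallocated over remaining ownership shares 6,770.
Shares after redistribution: Delacroix 17,724.14 → $17,724; Dube 49,460.86 → $49,461.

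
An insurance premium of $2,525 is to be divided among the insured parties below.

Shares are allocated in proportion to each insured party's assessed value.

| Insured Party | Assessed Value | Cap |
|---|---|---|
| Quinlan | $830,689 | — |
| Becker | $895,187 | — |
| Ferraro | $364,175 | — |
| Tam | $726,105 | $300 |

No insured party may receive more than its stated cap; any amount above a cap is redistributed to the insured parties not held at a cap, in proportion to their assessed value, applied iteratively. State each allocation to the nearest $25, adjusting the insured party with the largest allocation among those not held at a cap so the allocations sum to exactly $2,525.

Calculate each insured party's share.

Combined assessed value = 2,816,156.
Unconstrained shares: Quinlan 744.81; Becker 802.64; Ferraro 326.52; Tam 651.03.
Capped: Tam ($300); residual $2,225 reallocated over remaining assessed value 2,090,051.
Shares after redistribution: Quinlan 884.32 → $875; Becker 952.99 → $950; Ferraro 387.69 → $400.

Quinlan: $875 | Becker: $950 | Ferraro: $400 | Tam: $300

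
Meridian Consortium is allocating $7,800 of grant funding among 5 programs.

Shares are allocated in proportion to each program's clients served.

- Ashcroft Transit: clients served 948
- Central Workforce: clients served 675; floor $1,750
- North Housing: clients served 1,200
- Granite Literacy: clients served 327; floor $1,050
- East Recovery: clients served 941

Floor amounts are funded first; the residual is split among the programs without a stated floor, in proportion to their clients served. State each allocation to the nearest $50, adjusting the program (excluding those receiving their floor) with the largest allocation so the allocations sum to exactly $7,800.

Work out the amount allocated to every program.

Minimums first: Central Workforce $1,750; Granite Literacy $1,050. Remaining pool $5,000.
Remaining pool split over remaining clients served 3,089: Ashcroft Transit 1,534.48 → $1,550; North Housing 1,942.38 → $1,950; East Recovery 1,523.15 → $1,500.

Ashcroft Transit: $1,550; Central Workforce: $1,750; North Housing: $1,950; Granite Literacy: $1,050; East Recovery: $1,500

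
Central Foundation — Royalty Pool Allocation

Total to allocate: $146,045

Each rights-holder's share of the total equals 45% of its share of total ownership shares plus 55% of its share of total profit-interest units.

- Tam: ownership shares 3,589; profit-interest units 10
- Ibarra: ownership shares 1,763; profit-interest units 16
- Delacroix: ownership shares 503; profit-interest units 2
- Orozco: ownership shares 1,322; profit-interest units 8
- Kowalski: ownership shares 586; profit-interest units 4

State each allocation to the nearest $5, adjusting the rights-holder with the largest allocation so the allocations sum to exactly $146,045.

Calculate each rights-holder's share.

Ownership shares total 7,763; profit-interest units total 40.
Combined weights (45% ownership shares + 55% profit-interest units): Tam 0.3455; Ibarra 0.3222; Delacroix 0.0567; Orozco 0.1866; Kowalski 0.0890.
Raw shares: Tam 50,465.06; Ibarra 47,055.16; Delacroix 8,274.55; Orozco 27,256.78; Kowalski 12,993.45.
After rounding ($5): Tam $50,465; Ibarra $47,055; Delacroix $8,275; Orozco $27,255; Kowalski $12,995. Sum = $146,045.
Rounded total matches; no reconciliation needed.

Tam: $50,465 | Ibarra: $47,055 | Delacroix: $8,275 | Orozco: $27,255 | Kowalski: $12,995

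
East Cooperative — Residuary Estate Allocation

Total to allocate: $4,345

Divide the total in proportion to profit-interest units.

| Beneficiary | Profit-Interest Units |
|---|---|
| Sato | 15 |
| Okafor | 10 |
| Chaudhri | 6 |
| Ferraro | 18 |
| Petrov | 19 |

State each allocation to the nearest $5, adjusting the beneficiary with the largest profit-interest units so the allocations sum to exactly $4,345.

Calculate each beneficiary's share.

Combined profit-interest units = 68.
Pro-rata amounts: Sato 15/68 × $4,345 = 958.46; Okafor 10/68 × $4,345 = 638.97; Chaudhri 6/68 × $4,345 = 383.38; Ferraro 18/68 × $4,345 = 1,150.15; Petrov 19/68 × $4,345 = 1,214.04.
At nearest $5: Sato $960; Okafor $640; Chaudhri $385; Ferraro $1,150; Petrov $1,215. Sum = $4,350.
Difference $4,345 − $4,350 = −$5 applied to largest profit-interest units (Petrov): Petrov becomes $1,210.

Sato: $960 · Okafor: $640 · Chaudhri: $385 · Ferraro: $1,150 · Petrov: $1,210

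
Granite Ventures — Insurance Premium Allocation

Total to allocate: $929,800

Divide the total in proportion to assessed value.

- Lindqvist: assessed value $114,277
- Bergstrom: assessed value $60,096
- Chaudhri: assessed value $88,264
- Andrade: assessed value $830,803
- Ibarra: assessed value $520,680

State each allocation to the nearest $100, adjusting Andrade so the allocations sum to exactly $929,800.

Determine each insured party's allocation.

Lindqvist: $65,800 | Bergstrom: $34,600 | Chaudhri: $50,800 | Andrade: $478,700 | Ibarra: $299,900

Combined assessed value = 1,614,120.
Proportional shares: Lindqvist 114,277/1,614,120 × $929,800 = 65,828.29; Bergstrom 60,096/1,614,120 × $929,800 = 34,617.79; Chaudhri 88,264/1,614,120 × $929,800 = 50,843.72; Andrade 830,803/1,614,120 × $929,800 = 478,576.95; Ibarra 520,680/1,614,120 × $929,800 = 299,933.25.
Rounded to nearest $100: Lindqvist $65,800; Bergstrom $34,600; Chaudhri $50,800; Andrade $478,600; Ibarra $299,900. Sum = $929,700.
Difference $929,800 − $929,700 = +$100 applied to Andrade: Andrade becomes $478,700.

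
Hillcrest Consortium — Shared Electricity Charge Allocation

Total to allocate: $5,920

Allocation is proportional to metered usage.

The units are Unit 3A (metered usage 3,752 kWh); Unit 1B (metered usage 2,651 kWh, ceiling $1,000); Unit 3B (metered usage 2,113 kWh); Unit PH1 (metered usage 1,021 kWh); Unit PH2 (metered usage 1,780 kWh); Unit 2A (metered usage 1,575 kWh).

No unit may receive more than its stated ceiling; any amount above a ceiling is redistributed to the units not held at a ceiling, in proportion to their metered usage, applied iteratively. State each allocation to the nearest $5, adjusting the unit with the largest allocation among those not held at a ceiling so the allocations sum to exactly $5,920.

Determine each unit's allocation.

Metered usage total: 12,892.
Proportional shares (ignoring caps): Unit 3A 1,722.92; Unit 1B 1,217.34; Unit 3B 970.29; Unit PH1 468.84; Unit PH2 817.38; Unit 2A 723.24.
Held at cap: Unit 1B ($1,000); remaining pool $4,920 reallocated over remaining metered usage 10,241.
Shares after redistribution: Unit 3A 1,802.54 → $1,805; Unit 3B 1,015.13 → $1,015; Unit PH1 490.51 → $490; Unit PH2 855.15 → $855; Unit 2A 756.66 → $755.

Unit 3A: $1,805 | Unit 1B: $1,000 | Unit 3B: $1,015 | Unit PH1: $490 | Unit PH2: $855 | Unit 2A: $755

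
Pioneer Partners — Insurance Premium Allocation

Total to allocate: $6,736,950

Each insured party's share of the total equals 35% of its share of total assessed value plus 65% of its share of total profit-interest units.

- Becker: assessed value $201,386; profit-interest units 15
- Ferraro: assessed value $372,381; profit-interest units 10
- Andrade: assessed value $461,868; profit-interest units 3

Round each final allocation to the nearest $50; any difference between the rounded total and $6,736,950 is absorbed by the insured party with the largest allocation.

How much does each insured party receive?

Becker: $2,804,450 · Ferraro: $2,411,750 · Andrade: $1,520,750

Assessed value total 1,035,635; profit-interest units total 28.
Combined weights (35% assessed value + 65% profit-interest units): Becker 0.4163; Ferraro 0.3580; Andrade 0.2257.
Pro-rata amounts: Becker 2,804,417.63; Ferraro 2,411,771.43; Andrade 1,520,760.94.
Rounded to nearest $50: Becker $2,804,400; Ferraro $2,411,750; Andrade $1,520,750. Sum = $6,736,900.
Difference $6,736,950 − $6,736,900 = +$50 applied to largest allocation (Becker): Becker becomes $2,804,450.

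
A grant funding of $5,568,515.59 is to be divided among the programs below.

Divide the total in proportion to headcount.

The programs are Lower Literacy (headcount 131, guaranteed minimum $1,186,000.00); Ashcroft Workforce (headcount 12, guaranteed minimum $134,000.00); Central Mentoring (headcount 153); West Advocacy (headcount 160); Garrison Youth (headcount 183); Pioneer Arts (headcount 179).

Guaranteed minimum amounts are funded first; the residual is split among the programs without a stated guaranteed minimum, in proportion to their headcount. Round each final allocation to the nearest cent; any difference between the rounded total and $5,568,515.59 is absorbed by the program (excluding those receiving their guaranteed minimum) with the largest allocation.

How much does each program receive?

Fund the minimums — Lower Literacy $1,186,000.00; Ashcroft Workforce $134,000.00. Balance $4,248,515.59.
Balance split over remaining headcount 675: Central Mentoring 962,996.8671 → $962,996.87; West Advocacy 1,007,055.5473 → $1,007,055.55; Garrison Youth 1,151,819.7822 → $1,151,819.78; Pioneer Arts 1,126,643.3935 → $1,126,643.39.

Lower Literacy: $1,186,000.00 · Ashcroft Workforce: $134,000.00 · Central Mentoring: $962,996.87 · West Advocacy: $1,007,055.55 · Garrison Youth: $1,151,819.78 · Pioneer Arts: $1,126,643.39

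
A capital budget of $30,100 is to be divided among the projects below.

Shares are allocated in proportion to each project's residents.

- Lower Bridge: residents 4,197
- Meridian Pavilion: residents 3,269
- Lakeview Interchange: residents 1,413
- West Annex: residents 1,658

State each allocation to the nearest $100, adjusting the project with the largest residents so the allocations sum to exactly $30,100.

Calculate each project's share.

Total residents = 10,537.
Unrounded shares: Lower Bridge 4,197/10,537 × $30,100 = 11,989.15; Meridian Pavilion 3,269/10,537 × $30,100 = 9,338.23; Lakeview Interchange 1,413/10,537 × $30,100 = 4,036.38; West Annex 1,658/10,537 × $30,100 = 4,736.24.
Rounded to nearest $100: Lower Bridge $12,000; Meridian Pavilion $9,300; Lakeview Interchange $4,000; West Annex $4,700. Sum = $30,000.
Difference $30,100 − $30,000 = +$100 applied to largest residents (Lower Bridge): Lower Bridge becomes $12,100.

Lower Bridge: $12,100; Meridian Pavilion: $9,300; Lakeview Interchange: $4,000; West Annex: $4,700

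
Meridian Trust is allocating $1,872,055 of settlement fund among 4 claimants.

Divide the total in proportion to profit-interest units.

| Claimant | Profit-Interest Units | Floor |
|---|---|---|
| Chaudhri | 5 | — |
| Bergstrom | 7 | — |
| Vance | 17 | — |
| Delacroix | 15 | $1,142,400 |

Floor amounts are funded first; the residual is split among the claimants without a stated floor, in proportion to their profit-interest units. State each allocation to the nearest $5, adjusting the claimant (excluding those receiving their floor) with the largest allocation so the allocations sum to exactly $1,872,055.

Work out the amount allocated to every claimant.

Guaranteed amounts: Delacroix $1,142,400. Remaining pool $729,655.
Remaining pool split over remaining profit-interest units 29: Chaudhri 125,802.59 → $125,805; Bergstrom 176,123.62 → $176,125; Vance 427,728.79 → $427,730.
Rounding difference −$5 applied to Vance → $427,725.

Chaudhri: $125,805 · Bergstrom: $176,125 · Vance: $427,725 · Delacroix: $1,142,400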